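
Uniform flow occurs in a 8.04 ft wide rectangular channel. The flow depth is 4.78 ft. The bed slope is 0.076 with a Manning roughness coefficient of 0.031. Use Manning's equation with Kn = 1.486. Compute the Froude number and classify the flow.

Flow area A = b·y = 8.04 × 4.78 = 38.43 ft². Wetted perimeter P = b + 2y = 8.04 + 2×4.78 = 17.6 ft.
Hydraulic radius R = A/P = 38.43/17.6 = 2.184 ft.
V = (1.486/n) R^(2/3) √S = (1.486/0.031) × 2.184^(2/3) × √0.076 = 22.24 ft/s. Hydraulic depth D_h = A/T = 38.43/8.04 = 4.78 ft.
Froude number Fr = V/√(g·D_h) = 22.24/√(32.2×4.78) = 1.79, which is greater than 1, so the flow is supercritical.

supercritical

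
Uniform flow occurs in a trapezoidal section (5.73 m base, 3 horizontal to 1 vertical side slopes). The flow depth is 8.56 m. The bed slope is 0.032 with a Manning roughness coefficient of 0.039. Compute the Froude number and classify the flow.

With bottom width b = 5.73 m and side slope z = 3: A = (b + zy)y = (5.73 + 3×8.56)×8.56 = 268.9 m²; P = b + 2y√(1+z²) = 5.73 + 2×8.56×3.162 = 59.87 m.
Hydraulic radius R = A/P = 268.9/59.87 = 4.491 m.
V = (1/n) R^(2/3) √S = (1/0.039) × 4.491^(2/3) × √0.032 = 12.49 m/s. Hydraulic depth D_h = A/T = 268.9/57.09 = 4.71 m.
Froude number Fr = V/√(g·D_h) = 12.49/√(9.81×4.71) = 1.84, which is greater than 1, so the flow is supercritical.

supercritical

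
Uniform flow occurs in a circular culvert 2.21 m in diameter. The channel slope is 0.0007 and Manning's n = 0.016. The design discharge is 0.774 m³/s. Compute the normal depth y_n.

y_n = 0.637 m

Manning's equation rearranged: A R^(2/3) = nQ / (1·√S) = 0.016 × 0.774 / (√0.0007) = 0.4681.
Trying y = 0.54 m: A R^(2/3) = 0.3381 — short.
Trying y = 0.786 m: A R^(2/3) = 0.6999 — over.
Trying y = 0.637 m: A R^(2/3) = 0.468 — close enough.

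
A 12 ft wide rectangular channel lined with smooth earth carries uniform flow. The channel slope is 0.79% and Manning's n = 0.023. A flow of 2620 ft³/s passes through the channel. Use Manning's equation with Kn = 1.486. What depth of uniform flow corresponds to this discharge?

y_n = 14.5 ft

Manning's equation rearranged: A R^(2/3) = nQ / (1.486·√S) = 0.023 × 2620 / (1.486 × √0.0079) = 456.2.
At y = 16.9 ft: A R^(2/3) = 546.9 — high.
At y = 10.5 ft: A R^(2/3) = 307.8 — low.
At y = 14.5 ft: A R^(2/3) = 456.1 — matches.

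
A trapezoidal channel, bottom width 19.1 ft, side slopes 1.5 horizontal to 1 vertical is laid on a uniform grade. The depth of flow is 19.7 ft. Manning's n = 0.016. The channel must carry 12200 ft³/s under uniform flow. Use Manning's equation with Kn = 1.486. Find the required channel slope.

With bottom width b = 19.1 ft and side slope z = 1.5: A = (b + zy)y = (19.1 + 1.5×19.7)×19.7 = 958.4 ft²; P = b + 2y√(1+z²) = 19.1 + 2×19.7×1.803 = 90.13 ft.
Hydraulic radius R = A/P = 958.4/90.13 = 10.63 ft.
From Manning's equation, S = [nQ / (1.486 A R^(2/3))]² = [0.016 × 12200 / (1.486 × 958.4 × 10.63^(2/3))]² = 0.000803.

S = 0.000803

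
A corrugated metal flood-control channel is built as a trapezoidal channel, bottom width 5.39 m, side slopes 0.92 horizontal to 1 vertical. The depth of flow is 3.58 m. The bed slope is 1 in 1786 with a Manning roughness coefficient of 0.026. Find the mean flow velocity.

With bottom width b = 5.39 m and side slope z = 0.92: A = (b + zy)y = (5.39 + 0.92×3.58)×3.58 = 31.09 m²; P = b + 2y√(1+z²) = 5.39 + 2×3.58×1.359 = 15.12 m.
Hydraulic radius R = A/P = 31.09/15.12 = 2.056 m.
From Manning's equation, V = (1/n) R^(2/3) S^(1/2) = (1/0.026) × 2.056^(2/3) × 0.0005599^(1/2) = 1.47 m/s.

V = 1.47 m/s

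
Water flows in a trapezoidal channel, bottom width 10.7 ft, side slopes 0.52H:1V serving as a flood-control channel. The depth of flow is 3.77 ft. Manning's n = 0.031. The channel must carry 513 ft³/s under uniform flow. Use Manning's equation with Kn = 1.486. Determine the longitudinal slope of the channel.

S = 0.0149

With bottom width b = 10.7 ft and side slope z = 0.52: A = (b + zy)y = (10.7 + 0.52×3.77)×3.77 = 47.73 ft²; P = b + 2y√(1+z²) = 10.7 + 2×3.77×1.127 = 19.2 ft.
Hydraulic radius R = A/P = 47.73/19.2 = 2.486 ft.
From Manning's equation, S = [nQ / (1.486 A R^(2/3))]² = [0.031 × 513 / (1.486 × 47.73 × 2.486^(2/3))]² = 0.0149.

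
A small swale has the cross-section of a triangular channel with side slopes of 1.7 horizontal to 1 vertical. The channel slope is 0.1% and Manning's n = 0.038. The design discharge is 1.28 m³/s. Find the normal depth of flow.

Manning's equation rearranged: A R^(2/3) = nQ / (1·√S) = 0.038 × 1.28 / (√0.001) = 1.538.
At y = 1.35 m: A R^(2/3) = 2.159 — high.
At y = 1.01 m: A R^(2/3) = 0.996 — low.
At y = 1.19 m: A R^(2/3) = 1.542 — close enough.

y_n = 1.19 m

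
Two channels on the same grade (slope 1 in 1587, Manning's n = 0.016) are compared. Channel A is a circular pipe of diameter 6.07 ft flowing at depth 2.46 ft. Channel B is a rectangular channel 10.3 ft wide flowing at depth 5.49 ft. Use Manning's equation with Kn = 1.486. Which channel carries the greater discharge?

Channel A: For a circular section of diameter D = 6.07 ft at depth y = 2.46 ft, the central angle is θ = 2 arccos(1 − 2y/D) = 2.76 rad. Then A = (D²/8)(θ − sin θ) = 11 ft² and P = Dθ/2 = 8.378 ft. Hydraulic radius R = A/P = 11/8.378 = 1.313 ft. Q_A = (1.486/0.016)·11·1.313^(2/3)·√0.0006301 = 30.75 ft³/s.
Channel B: Flow area A = b·y = 10.3 × 5.49 = 56.55 ft². Wetted perimeter P = b + 2y = 10.3 + 2×5.49 = 21.28 ft. Hydraulic radius R = A/P = 56.55/21.28 = 2.657 ft. Q_B = (1.486/0.016)·56.55·2.657^(2/3)·√0.0006301 = 252.9 ft³/s.
Q_A = 30.75 ft³/s vs Q_B = 252.9 ft³/s, so channel B carries more.

channel B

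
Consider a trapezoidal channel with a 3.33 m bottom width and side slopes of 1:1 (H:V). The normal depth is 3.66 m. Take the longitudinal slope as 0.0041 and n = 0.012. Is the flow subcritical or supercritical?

With bottom width b = 3.33 m and side slope z = 1: A = (b + zy)y = (3.33 + 1×3.66)×3.66 = 25.58 m²; P = b + 2y√(1+z²) = 3.33 + 2×3.66×1.414 = 13.68 m.
Hydraulic radius R = A/P = 25.58/13.68 = 1.87 m.
V = (1/n) R^(2/3) √S = (1/0.012) × 1.87^(2/3) × √0.0041 = 8.099 m/s. Hydraulic depth D_h = A/T = 25.58/10.65 = 2.402 m.
Froude number Fr = V/√(g·D_h) = 8.099/√(9.81×2.402) = 1.67, which is greater than 1, so the flow is supercritical.

supercritical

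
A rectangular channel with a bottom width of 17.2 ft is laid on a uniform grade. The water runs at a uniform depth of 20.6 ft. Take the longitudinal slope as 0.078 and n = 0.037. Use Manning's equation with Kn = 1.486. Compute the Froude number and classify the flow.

Flow area A = b·y = 17.2 × 20.6 = 354.3 ft². Wetted perimeter P = b + 2y = 17.2 + 2×20.6 = 58.4 ft.
Hydraulic radius R = A/P = 354.3/58.4 = 6.067 ft.
V = (1.486/n) R^(2/3) √S = (1.486/0.037) × 6.067^(2/3) × √0.078 = 37.31 ft/s. Hydraulic depth D_h = A/T = 354.3/17.2 = 20.6 ft.
Froude number Fr = V/√(g·D_h) = 37.31/√(32.2×20.6) = 1.45, which is greater than 1, so the flow is supercritical.

supercritical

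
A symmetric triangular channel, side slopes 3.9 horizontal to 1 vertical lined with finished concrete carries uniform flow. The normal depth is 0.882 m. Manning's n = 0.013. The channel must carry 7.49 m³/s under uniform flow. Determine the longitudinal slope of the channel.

S = 0.0032

For a triangular section with side slope z = 3.9: A = zy² = 3.9×0.882² = 3.034 m²; P = 2y√(1+z²) = 2×0.882×4.026 = 7.102 m.
Hydraulic radius R = A/P = 3.034/7.102 = 0.4272 m.
From Manning's equation, S = [nQ / (1 A R^(2/3))]² = [0.013 × 7.49 / (1 × 3.034 × 0.4272^(2/3))]² = 0.0032.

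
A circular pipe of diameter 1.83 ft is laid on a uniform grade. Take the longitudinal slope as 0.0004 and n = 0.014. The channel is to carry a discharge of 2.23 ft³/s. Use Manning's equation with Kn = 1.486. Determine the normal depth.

Manning's equation rearranged: A R^(2/3) = nQ / (1.486·√S) = 0.014 × 2.23 / (1.486 × √0.0004) = 1.05.
Trying y = 0.815 ft: A R^(2/3) = 0.6386 — low.
Trying y = 1.29 ft: A R^(2/3) = 1.319 — high.
Trying y = 1.1 ft: A R^(2/3) = 1.052 — matches.

y_n = 1.1 ft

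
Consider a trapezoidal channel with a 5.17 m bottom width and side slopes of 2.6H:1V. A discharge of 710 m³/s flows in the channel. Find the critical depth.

y_c = 5.95 m

At critical depth, Q² T / (g A³) = 1, i.e. A³/T = Q²/g = 710²/9.81 = 51390.
At y = 6.97 m: A³/T = 103300 — too large.
At y = 4.54 m: A³/T = 15900 — too small.
At y = 5.95 m: A³/T = 51290 — close enough.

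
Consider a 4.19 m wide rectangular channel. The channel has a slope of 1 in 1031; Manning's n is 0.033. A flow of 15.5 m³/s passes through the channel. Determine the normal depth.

y_n = 3.32 m

Manning's equation rearranged: A R^(2/3) = nQ / (1·√S) = 0.033 × 15.5 / (√0.0009699) = 16.42.
Try y = 4.12 m: A R^(2/3) = 21.49 — over.
Try y = 2.94 m: A R^(2/3) = 14.09 — short.
Try y = 3.32 m: A R^(2/3) = 16.44 — close enough.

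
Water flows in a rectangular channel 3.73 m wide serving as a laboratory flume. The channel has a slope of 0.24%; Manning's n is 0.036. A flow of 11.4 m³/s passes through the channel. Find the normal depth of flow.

y_n = 2.22 m

Manning's equation rearranged: A R^(2/3) = nQ / (1·√S) = 0.036 × 11.4 / (√0.0024) = 8.377.
Trying y = 1.94 m: A R^(2/3) = 6.997 — low.
Trying y = 2.68 m: A R^(2/3) = 10.65 — high.
Trying y = 2.22 m: A R^(2/3) = 8.355 — matches.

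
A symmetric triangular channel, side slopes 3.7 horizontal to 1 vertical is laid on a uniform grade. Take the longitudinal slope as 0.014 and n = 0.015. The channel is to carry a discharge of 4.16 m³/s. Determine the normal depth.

Manning's equation rearranged: A R^(2/3) = nQ / (1·√S) = 0.015 × 4.16 / (√0.014) = 0.5274.
At y = 0.426 m: A R^(2/3) = 0.2339 — low.
At y = 0.578 m: A R^(2/3) = 0.5278 — matches.

y_n = 0.578 m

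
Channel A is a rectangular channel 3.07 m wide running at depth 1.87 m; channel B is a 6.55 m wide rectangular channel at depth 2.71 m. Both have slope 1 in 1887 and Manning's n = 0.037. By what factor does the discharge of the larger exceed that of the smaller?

4.51

Channel A: Flow area A = b·y = 3.07 × 1.87 = 5.741 m². Wetted perimeter P = b + 2y = 3.07 + 2×1.87 = 6.81 m. Hydraulic radius R = A/P = 5.741/6.81 = 0.843 m. Q_A = (1/0.037)·5.741·0.843^(2/3)·√0.0005299 = 3.187 m³/s.
Channel B: Flow area A = b·y = 6.55 × 2.71 = 17.75 m². Wetted perimeter P = b + 2y = 6.55 + 2×2.71 = 11.97 m. Hydraulic radius R = A/P = 17.75/11.97 = 1.483 m. Q_B = (1/0.037)·17.75·1.483^(2/3)·√0.0005299 = 14.36 m³/s.
The larger discharge is 14.36 m³/s and the smaller is 3.187 m³/s; the ratio is 4.51.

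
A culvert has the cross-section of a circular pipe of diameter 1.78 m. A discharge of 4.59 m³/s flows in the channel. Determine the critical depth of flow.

At critical depth, Q² T / (g A³) = 1, i.e. A³/T = Q²/g = 4.59²/9.81 = 2.148.
Try y = 0.766 m: A³/T = 0.6096 — too small.
Try y = 1.29 m: A³/T = 4.532 — too large.
Try y = 1.06 m: A³/T = 2.111 — ≈ 2.148.

y_c = 1.06 m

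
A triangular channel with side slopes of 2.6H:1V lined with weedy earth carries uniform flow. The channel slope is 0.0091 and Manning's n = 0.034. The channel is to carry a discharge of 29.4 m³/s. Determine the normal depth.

y_n = 2.04 m

Manning's equation rearranged: A R^(2/3) = nQ / (1·√S) = 0.034 × 29.4 / (√0.0091) = 10.48.
Trying y = 2.54 m: A R^(2/3) = 18.79 — over.
Trying y = 1.83 m: A R^(2/3) = 7.838 — short.
Trying y = 2.04 m: A R^(2/3) = 10.47 — close enough.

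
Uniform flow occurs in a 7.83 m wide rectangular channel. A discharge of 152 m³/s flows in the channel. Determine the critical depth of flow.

y_c = 3.37 m

For a rectangular channel, critical depth y_c = (q²/g)^(1/3) where q = Q/b = 152/7.83 = 19.41 m²/s.
So y_c = (19.41²/9.81)^(1/3) = 3.37 m.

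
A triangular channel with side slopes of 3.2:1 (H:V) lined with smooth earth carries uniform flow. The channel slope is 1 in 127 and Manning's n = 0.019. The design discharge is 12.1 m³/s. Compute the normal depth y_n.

Manning's equation rearranged: A R^(2/3) = nQ / (1·√S) = 0.019 × 12.1 / (√0.007874) = 2.591.
At y = 0.995 m: A R^(2/3) = 1.928 — too small.
At y = 1.39 m: A R^(2/3) = 4.703 — too large.
At y = 1.11 m: A R^(2/3) = 2.581 — ≈ 2.591.

y_n = 1.11 m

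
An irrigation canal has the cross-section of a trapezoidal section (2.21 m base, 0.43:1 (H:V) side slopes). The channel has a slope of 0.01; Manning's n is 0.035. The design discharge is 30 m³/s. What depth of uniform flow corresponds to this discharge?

y_n = 2.8 m

Manning's equation rearranged: A R^(2/3) = nQ / (1·√S) = 0.035 × 30 / (√0.01) = 10.5.
Try y = 1.94 m: A R^(2/3) = 5.578 — too small.
Try y = 3.4 m: A R^(2/3) = 14.86 — too large.
Try y = 2.8 m: A R^(2/3) = 10.5 — ≈ 10.5.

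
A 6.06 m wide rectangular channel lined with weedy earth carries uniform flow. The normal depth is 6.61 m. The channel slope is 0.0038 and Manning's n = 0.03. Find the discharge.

Q = 134 m³/s

Flow area A = b·y = 6.06 × 6.61 = 40.06 m². Wetted perimeter P = b + 2y = 6.06 + 2×6.61 = 19.28 m.
Hydraulic radius R = A/P = 40.06/19.28 = 2.078 m.
Manning's equation: Q = (1/n) A R^(2/3) S^(1/2) = (1/0.03) × 40.06 × 2.078^(2/3) × 0.0038^(1/2) = 134 m³/s.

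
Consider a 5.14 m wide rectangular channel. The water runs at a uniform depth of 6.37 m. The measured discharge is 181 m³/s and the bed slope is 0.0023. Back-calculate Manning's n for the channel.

Flow area A = b·y = 5.14 × 6.37 = 32.74 m². Wetted perimeter P = b + 2y = 5.14 + 2×6.37 = 17.88 m.
Hydraulic radius R = A/P = 32.74/17.88 = 1.831 m.
Rearranging Manning's equation: n = (1/Q) A R^(2/3) S^(1/2) = (1/181) × 32.74 × 1.831^(2/3) × √0.0023 = 0.013.

n = 0.013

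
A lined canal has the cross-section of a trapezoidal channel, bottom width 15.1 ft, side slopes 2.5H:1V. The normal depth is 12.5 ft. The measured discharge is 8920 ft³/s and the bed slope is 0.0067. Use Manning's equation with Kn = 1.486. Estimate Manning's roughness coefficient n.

n = 0.029

With bottom width b = 15.1 ft and side slope z = 2.5: A = (b + zy)y = (15.1 + 2.5×12.5)×12.5 = 579.4 ft²; P = b + 2y√(1+z²) = 15.1 + 2×12.5×2.693 = 82.41 ft.
Hydraulic radius R = A/P = 579.4/82.41 = 7.03 ft.
Rearranging Manning's equation: n = (1.486/Q) A R^(2/3) S^(1/2) = (1.486/8920) × 579.4 × 7.03^(2/3) × √0.0067 = 0.029.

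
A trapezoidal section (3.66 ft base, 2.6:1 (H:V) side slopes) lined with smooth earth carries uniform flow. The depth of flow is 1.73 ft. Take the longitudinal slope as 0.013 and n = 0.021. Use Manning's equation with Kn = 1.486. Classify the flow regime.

With bottom width b = 3.66 ft and side slope z = 2.6: A = (b + zy)y = (3.66 + 2.6×1.73)×1.73 = 14.11 ft²; P = b + 2y√(1+z²) = 3.66 + 2×1.73×2.786 = 13.3 ft.
Hydraulic radius R = A/P = 14.11/13.3 = 1.061 ft.
V = (1.486/n) R^(2/3) √S = (1.486/0.021) × 1.061^(2/3) × √0.013 = 8.394 ft/s. Hydraulic depth D_h = A/T = 14.11/12.66 = 1.115 ft.
Froude number Fr = V/√(g·D_h) = 8.394/√(32.2×1.115) = 1.4, which is greater than 1, so the flow is supercritical.

supercritical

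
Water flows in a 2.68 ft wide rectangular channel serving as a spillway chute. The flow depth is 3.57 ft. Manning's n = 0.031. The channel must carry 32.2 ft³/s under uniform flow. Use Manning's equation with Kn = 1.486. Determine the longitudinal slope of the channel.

Flow area A = b·y = 2.68 × 3.57 = 9.568 ft². Wetted perimeter P = b + 2y = 2.68 + 2×3.57 = 9.82 ft.
Hydraulic radius R = A/P = 9.568/9.82 = 0.9743 ft.
From Manning's equation, S = [nQ / (1.486 A R^(2/3))]² = [0.031 × 32.2 / (1.486 × 9.568 × 0.9743^(2/3))]² = 0.0051.

S = 0.0051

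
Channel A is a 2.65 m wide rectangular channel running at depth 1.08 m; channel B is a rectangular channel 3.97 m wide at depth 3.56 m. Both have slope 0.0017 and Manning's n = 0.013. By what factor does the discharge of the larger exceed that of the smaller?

8.21

Channel A: Flow area A = b·y = 2.65 × 1.08 = 2.862 m². Wetted perimeter P = b + 2y = 2.65 + 2×1.08 = 4.81 m. Hydraulic radius R = A/P = 2.862/4.81 = 0.595 m. Q_A = (1/0.013)·2.862·0.595^(2/3)·√0.0017 = 6.421 m³/s.
Channel B: Flow area A = b·y = 3.97 × 3.56 = 14.13 m². Wetted perimeter P = b + 2y = 3.97 + 2×3.56 = 11.09 m. Hydraulic radius R = A/P = 14.13/11.09 = 1.274 m. Q_B = (1/0.013)·14.13·1.274^(2/3)·√0.0017 = 52.69 m³/s.
The larger discharge is 52.69 m³/s and the smaller is 6.421 m³/s; the ratio is 8.21.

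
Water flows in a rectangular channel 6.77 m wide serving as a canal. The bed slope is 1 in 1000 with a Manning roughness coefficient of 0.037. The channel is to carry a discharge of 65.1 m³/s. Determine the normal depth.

Manning's equation rearranged: A R^(2/3) = nQ / (1·√S) = 0.037 × 65.1 / (√0.001) = 76.17.
Try y = 4.84 m: A R^(2/3) = 51.87 — too small.
Try y = 8.22 m: A R^(2/3) = 99.69 — too large.
Try y = 6.58 m: A R^(2/3) = 76.15 — ≈ 76.17.

y_n = 6.58 m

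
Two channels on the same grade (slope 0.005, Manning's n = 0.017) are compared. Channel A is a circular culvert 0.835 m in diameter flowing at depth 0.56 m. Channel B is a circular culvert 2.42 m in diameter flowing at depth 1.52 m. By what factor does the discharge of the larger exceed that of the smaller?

15.5

Channel A: For a circular section of diameter D = 0.835 m at depth y = 0.56 m, the central angle is θ = 2 arccos(1 − 2y/D) = 3.838 rad. Then A = (D²/8)(θ − sin θ) = 0.3904 m² and P = Dθ/2 = 1.602 m. Hydraulic radius R = A/P = 0.3904/1.602 = 0.2436 m. Q_A = (1/0.017)·0.3904·0.2436^(2/3)·√0.005 = 0.6335 m³/s.
Channel B: For a circular section of diameter D = 2.42 m at depth y = 1.52 m, the central angle is θ = 2 arccos(1 − 2y/D) = 3.66 rad. Then A = (D²/8)(θ − sin θ) = 3.042 m² and P = Dθ/2 = 4.428 m. Hydraulic radius R = A/P = 3.042/4.428 = 0.6869 m. Q_B = (1/0.017)·3.042·0.6869^(2/3)·√0.005 = 9.849 m³/s.
The larger discharge is 9.849 m³/s and the smaller is 0.6335 m³/s; the ratio is 15.5.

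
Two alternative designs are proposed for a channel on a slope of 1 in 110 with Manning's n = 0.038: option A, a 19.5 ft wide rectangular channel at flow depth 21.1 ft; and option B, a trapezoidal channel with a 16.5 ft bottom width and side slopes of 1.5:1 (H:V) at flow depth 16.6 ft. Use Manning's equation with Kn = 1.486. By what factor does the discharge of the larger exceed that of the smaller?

Channel A: Flow area A = b·y = 19.5 × 21.1 = 411.5 ft². Wetted perimeter P = b + 2y = 19.5 + 2×21.1 = 61.7 ft. Hydraulic radius R = A/P = 411.5/61.7 = 6.669 ft. Q_A = (1.486/0.038)·411.5·6.669^(2/3)·√0.009091 = 5435 ft³/s.
Channel B: With bottom width b = 16.5 ft and side slope z = 1.5: A = (b + zy)y = (16.5 + 1.5×16.6)×16.6 = 687.2 ft²; P = b + 2y√(1+z²) = 16.5 + 2×16.6×1.803 = 76.35 ft. Hydraulic radius R = A/P = 687.2/76.35 = 9.001 ft. Q_B = (1.486/0.038)·687.2·9.001^(2/3)·√0.009091 = 11090 ft³/s.
The larger discharge is 11090 ft³/s and the smaller is 5435 ft³/s; the ratio is 2.04.

2.04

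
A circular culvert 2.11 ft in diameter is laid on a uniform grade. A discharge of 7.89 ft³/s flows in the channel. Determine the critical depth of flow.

At critical depth, Q² T / (g A³) = 1, i.e. A³/T = Q²/g = 7.89²/32.2 = 1.933.
Trying y = 1.22 ft: A³/T = 4.413 — over.
Trying y = 0.983 ft: A³/T = 1.933 — ≈ 1.933.

y_c = 0.983 ft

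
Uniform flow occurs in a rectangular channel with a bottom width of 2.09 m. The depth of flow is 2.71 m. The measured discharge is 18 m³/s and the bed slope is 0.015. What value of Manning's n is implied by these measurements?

Flow area A = b·y = 2.09 × 2.71 = 5.664 m². Wetted perimeter P = b + 2y = 2.09 + 2×2.71 = 7.51 m.
Hydraulic radius R = A/P = 5.664/7.51 = 0.7542 m.
Rearranging Manning's equation: n = (1/Q) A R^(2/3) S^(1/2) = (1/18) × 5.664 × 0.7542^(2/3) × √0.015 = 0.0319.

n = 0.0319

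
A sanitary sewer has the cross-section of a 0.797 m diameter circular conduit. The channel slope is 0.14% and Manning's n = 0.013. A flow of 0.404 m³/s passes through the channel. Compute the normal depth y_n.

y_n = 0.552 m

Manning's equation rearranged: A R^(2/3) = nQ / (1·√S) = 0.013 × 0.404 / (√0.0014) = 0.1404.
Trying y = 0.639 m: A R^(2/3) = 0.1667 — too large.
Trying y = 0.461 m: A R^(2/3) = 0.108 — too small.
Trying y = 0.552 m: A R^(2/3) = 0.1405 — close enough.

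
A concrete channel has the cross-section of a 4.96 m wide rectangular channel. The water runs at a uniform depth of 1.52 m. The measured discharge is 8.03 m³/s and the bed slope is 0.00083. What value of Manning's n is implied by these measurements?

n = 0.026

Flow area A = b·y = 4.96 × 1.52 = 7.539 m². Wetted perimeter P = b + 2y = 4.96 + 2×1.52 = 8 m.
Hydraulic radius R = A/P = 7.539/8 = 0.9424 m.
Rearranging Manning's equation: n = (1/Q) A R^(2/3) S^(1/2) = (1/8.03) × 7.539 × 0.9424^(2/3) × √0.00083 = 0.026.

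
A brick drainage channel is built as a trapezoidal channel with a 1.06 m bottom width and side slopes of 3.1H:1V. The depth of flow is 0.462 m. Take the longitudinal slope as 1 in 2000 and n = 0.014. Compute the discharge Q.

Q = 0.793 m³/s

With bottom width b = 1.06 m and side slope z = 3.1: A = (b + zy)y = (1.06 + 3.1×0.462)×0.462 = 1.151 m²; P = b + 2y√(1+z²) = 1.06 + 2×0.462×3.257 = 4.07 m.
Hydraulic radius R = A/P = 1.151/4.07 = 0.2829 m.
Manning's equation: Q = (1/n) A R^(2/3) S^(1/2) = (1/0.014) × 1.151 × 0.2829^(2/3) × 0.0005^(1/2) = 0.793 m³/s.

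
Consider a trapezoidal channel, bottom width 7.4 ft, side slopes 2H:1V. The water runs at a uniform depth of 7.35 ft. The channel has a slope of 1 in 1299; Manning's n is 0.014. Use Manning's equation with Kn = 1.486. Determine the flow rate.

With bottom width b = 7.4 ft and side slope z = 2: A = (b + zy)y = (7.4 + 2×7.35)×7.35 = 162.4 ft²; P = b + 2y√(1+z²) = 7.4 + 2×7.35×2.236 = 40.27 ft.
Hydraulic radius R = A/P = 162.4/40.27 = 4.034 ft.
Manning's equation: Q = (1.486/n) A R^(2/3) S^(1/2) = (1.486/0.014) × 162.4 × 4.034^(2/3) × 0.0007698^(1/2) = 1210 ft³/s.

Q = 1210 ft³/s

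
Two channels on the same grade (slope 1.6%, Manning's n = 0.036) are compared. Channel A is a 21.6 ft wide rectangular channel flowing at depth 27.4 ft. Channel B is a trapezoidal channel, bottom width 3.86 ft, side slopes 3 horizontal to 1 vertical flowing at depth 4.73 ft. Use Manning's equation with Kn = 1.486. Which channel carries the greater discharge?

channel A

Channel A: Flow area A = b·y = 21.6 × 27.4 = 591.8 ft². Wetted perimeter P = b + 2y = 21.6 + 2×27.4 = 76.4 ft. Hydraulic radius R = A/P = 591.8/76.4 = 7.747 ft. Q_A = (1.486/0.036)·591.8·7.747^(2/3)·√0.016 = 12100 ft³/s.
Channel B: With bottom width b = 3.86 ft and side slope z = 3: A = (b + zy)y = (3.86 + 3×4.73)×4.73 = 85.38 ft²; P = b + 2y√(1+z²) = 3.86 + 2×4.73×3.162 = 33.78 ft. Hydraulic radius R = A/P = 85.38/33.78 = 2.528 ft. Q_B = (1.486/0.036)·85.38·2.528^(2/3)·√0.016 = 827.2 ft³/s.
Q_A = 12100 ft³/s vs Q_B = 827.2 ft³/s, so channel A carries more.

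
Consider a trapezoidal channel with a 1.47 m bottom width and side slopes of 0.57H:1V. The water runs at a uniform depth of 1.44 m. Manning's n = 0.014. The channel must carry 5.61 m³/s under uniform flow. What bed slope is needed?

S = 0.000931

With bottom width b = 1.47 m and side slope z = 0.57: A = (b + zy)y = (1.47 + 0.57×1.44)×1.44 = 3.299 m²; P = b + 2y√(1+z²) = 1.47 + 2×1.44×1.151 = 4.785 m.
Hydraulic radius R = A/P = 3.299/4.785 = 0.6894 m.
From Manning's equation, S = [nQ / (1 A R^(2/3))]² = [0.014 × 5.61 / (1 × 3.299 × 0.6894^(2/3))]² = 0.000931.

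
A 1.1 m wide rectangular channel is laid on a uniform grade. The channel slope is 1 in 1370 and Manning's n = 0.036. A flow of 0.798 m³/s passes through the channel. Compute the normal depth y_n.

y_n = 1.73 m

Manning's equation rearranged: A R^(2/3) = nQ / (1·√S) = 0.036 × 0.798 / (√0.0007299) = 1.063.
Trying y = 1.3 m: A R^(2/3) = 0.7587 — short.
Trying y = 2.18 m: A R^(2/3) = 1.386 — over.
Trying y = 1.73 m: A R^(2/3) = 1.063 — matches.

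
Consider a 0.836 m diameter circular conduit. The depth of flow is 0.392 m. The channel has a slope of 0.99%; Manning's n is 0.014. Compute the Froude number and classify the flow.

supercritical

For a circular section of diameter D = 0.836 m at depth y = 0.392 m, the central angle is θ = 2 arccos(1 − 2y/D) = 3.017 rad. Then A = (D²/8)(θ − sin θ) = 0.2527 m² and P = Dθ/2 = 1.261 m.
Hydraulic radius R = A/P = 0.2527/1.261 = 0.2004 m.
V = (1/n) R^(2/3) √S = (1/0.014) × 0.2004^(2/3) × √0.0099 = 2.434 m/s. Hydraulic depth D_h = A/T = 0.2527/0.8344 = 0.3029 m.
Froude number Fr = V/√(g·D_h) = 2.434/√(9.81×0.3029) = 1.41, which is greater than 1, so the flow is supercritical.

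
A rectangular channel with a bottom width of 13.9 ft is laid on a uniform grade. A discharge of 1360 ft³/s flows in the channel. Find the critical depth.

y_c = 6.67 ft

For a rectangular channel, critical depth y_c = (q²/g)^(1/3) where q = Q/b = 1360/13.9 = 97.84 ft²/s.
So y_c = (97.84²/32.2)^(1/3) = 6.67 ft.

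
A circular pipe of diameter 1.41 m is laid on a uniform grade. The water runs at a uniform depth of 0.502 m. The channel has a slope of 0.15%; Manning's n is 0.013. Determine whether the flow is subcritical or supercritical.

For a circular section of diameter D = 1.41 m at depth y = 0.502 m, the central angle is θ = 2 arccos(1 − 2y/D) = 2.557 rad. Then A = (D²/8)(θ − sin θ) = 0.4985 m² and P = Dθ/2 = 1.803 m.
Hydraulic radius R = A/P = 0.4985/1.803 = 0.2765 m.
V = (1/n) R^(2/3) √S = (1/0.013) × 0.2765^(2/3) × √0.0015 = 1.264 m/s. Hydraulic depth D_h = A/T = 0.4985/1.35 = 0.3692 m.
Froude number Fr = V/√(g·D_h) = 1.264/√(9.81×0.3692) = 0.664, which is less than 1, so the flow is subcritical.

subcritical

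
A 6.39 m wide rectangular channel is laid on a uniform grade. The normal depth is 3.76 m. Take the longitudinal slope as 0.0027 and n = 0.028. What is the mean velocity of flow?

Flow area A = b·y = 6.39 × 3.76 = 24.03 m². Wetted perimeter P = b + 2y = 6.39 + 2×3.76 = 13.91 m.
Hydraulic radius R = A/P = 24.03/13.91 = 1.727 m.
From Manning's equation, V = (1/n) R^(2/3) S^(1/2) = (1/0.028) × 1.727^(2/3) × 0.0027^(1/2) = 2.67 m/s.

V = 2.67 m/s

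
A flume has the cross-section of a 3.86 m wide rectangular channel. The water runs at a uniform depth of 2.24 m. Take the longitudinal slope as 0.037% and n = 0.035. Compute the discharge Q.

Flow area A = b·y = 3.86 × 2.24 = 8.646 m². Wetted perimeter P = b + 2y = 3.86 + 2×2.24 = 8.34 m.
Hydraulic radius R = A/P = 8.646/8.34 = 1.037 m.
Manning's equation: Q = (1/n) A R^(2/3) S^(1/2) = (1/0.035) × 8.646 × 1.037^(2/3) × 0.00037^(1/2) = 4.87 m³/s.

Q = 4.87 m³/s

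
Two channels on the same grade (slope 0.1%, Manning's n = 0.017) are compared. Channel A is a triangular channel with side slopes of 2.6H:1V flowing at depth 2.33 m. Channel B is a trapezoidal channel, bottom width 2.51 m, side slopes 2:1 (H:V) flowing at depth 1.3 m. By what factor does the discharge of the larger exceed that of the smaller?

2.61

Channel A: For a triangular section with side slope z = 2.6: A = zy² = 2.6×2.33² = 14.12 m²; P = 2y√(1+z²) = 2×2.33×2.786 = 12.98 m. Hydraulic radius R = A/P = 14.12/12.98 = 1.087 m. Q_A = (1/0.017)·14.12·1.087^(2/3)·√0.001 = 27.76 m³/s.
Channel B: With bottom width b = 2.51 m and side slope z = 2: A = (b + zy)y = (2.51 + 2×1.3)×1.3 = 6.643 m²; P = b + 2y√(1+z²) = 2.51 + 2×1.3×2.236 = 8.324 m. Hydraulic radius R = A/P = 6.643/8.324 = 0.7981 m. Q_B = (1/0.017)·6.643·0.7981^(2/3)·√0.001 = 10.63 m³/s.
The larger discharge is 27.76 m³/s and the smaller is 10.63 m³/s; the ratio is 2.61.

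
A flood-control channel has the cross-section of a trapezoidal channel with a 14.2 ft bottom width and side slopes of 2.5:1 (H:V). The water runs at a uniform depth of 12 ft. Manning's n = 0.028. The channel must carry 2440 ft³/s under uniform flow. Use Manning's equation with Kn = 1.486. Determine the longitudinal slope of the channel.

S = 0.000591

With bottom width b = 14.2 ft and side slope z = 2.5: A = (b + zy)y = (14.2 + 2.5×12)×12 = 530.4 ft²; P = b + 2y√(1+z²) = 14.2 + 2×12×2.693 = 78.82 ft.
Hydraulic radius R = A/P = 530.4/78.82 = 6.729 ft.
From Manning's equation, S = [nQ / (1.486 A R^(2/3))]² = [0.028 × 2440 / (1.486 × 530.4 × 6.729^(2/3))]² = 0.000591.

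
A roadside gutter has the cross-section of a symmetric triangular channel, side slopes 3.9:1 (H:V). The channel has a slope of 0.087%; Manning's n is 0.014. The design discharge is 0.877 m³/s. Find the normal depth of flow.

Manning's equation rearranged: A R^(2/3) = nQ / (1·√S) = 0.014 × 0.877 / (√0.00087) = 0.4163.
At y = 0.447 m: A R^(2/3) = 0.281 — short.
At y = 0.626 m: A R^(2/3) = 0.6897 — over.
At y = 0.518 m: A R^(2/3) = 0.4163 — ≈ 0.4163.

y_n = 0.518 m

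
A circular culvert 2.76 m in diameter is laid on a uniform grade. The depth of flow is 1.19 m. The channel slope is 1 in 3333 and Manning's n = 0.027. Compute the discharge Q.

For a circular section of diameter D = 2.76 m at depth y = 1.19 m, the central angle is θ = 2 arccos(1 − 2y/D) = 2.865 rad. Then A = (D²/8)(θ − sin θ) = 2.469 m² and P = Dθ/2 = 3.954 m.
Hydraulic radius R = A/P = 2.469/3.954 = 0.6243 m.
Manning's equation: Q = (1/n) A R^(2/3) S^(1/2) = (1/0.027) × 2.469 × 0.6243^(2/3) × 0.0003^(1/2) = 1.16 m³/s.

Q = 1.16 m³/s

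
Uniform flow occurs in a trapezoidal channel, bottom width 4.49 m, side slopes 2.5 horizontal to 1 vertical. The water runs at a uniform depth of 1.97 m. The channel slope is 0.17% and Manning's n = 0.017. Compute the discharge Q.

Q = 51.6 m³/s

With bottom width b = 4.49 m and side slope z = 2.5: A = (b + zy)y = (4.49 + 2.5×1.97)×1.97 = 18.55 m²; P = b + 2y√(1+z²) = 4.49 + 2×1.97×2.693 = 15.1 m.
Hydraulic radius R = A/P = 18.55/15.1 = 1.228 m.
Manning's equation: Q = (1/n) A R^(2/3) S^(1/2) = (1/0.017) × 18.55 × 1.228^(2/3) × 0.0017^(1/2) = 51.6 m³/s.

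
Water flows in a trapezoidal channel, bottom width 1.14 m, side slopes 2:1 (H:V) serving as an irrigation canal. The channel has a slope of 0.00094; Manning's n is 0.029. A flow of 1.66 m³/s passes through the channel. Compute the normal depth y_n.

y_n = 0.869 m

Manning's equation rearranged: A R^(2/3) = nQ / (1·√S) = 0.029 × 1.66 / (√0.00094) = 1.57.
At y = 0.621 m: A R^(2/3) = 0.7728 — short.
At y = 0.977 m: A R^(2/3) = 2.026 — over.
At y = 0.869 m: A R^(2/3) = 1.57 — ≈ 1.57.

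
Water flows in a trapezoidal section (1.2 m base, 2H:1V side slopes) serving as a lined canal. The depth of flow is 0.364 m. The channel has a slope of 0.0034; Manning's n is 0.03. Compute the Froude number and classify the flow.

subcritical

With bottom width b = 1.2 m and side slope z = 2: A = (b + zy)y = (1.2 + 2×0.364)×0.364 = 0.7018 m²; P = b + 2y√(1+z²) = 1.2 + 2×0.364×2.236 = 2.828 m.
Hydraulic radius R = A/P = 0.7018/2.828 = 0.2482 m.
V = (1/n) R^(2/3) √S = (1/0.03) × 0.2482^(2/3) × √0.0034 = 0.7676 m/s. Hydraulic depth D_h = A/T = 0.7018/2.656 = 0.2642 m.
Froude number Fr = V/√(g·D_h) = 0.7676/√(9.81×0.2642) = 0.477, which is less than 1, so the flow is subcritical.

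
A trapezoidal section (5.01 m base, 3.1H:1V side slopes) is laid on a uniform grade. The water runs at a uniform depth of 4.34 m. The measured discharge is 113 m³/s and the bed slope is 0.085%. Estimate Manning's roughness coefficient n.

With bottom width b = 5.01 m and side slope z = 3.1: A = (b + zy)y = (5.01 + 3.1×4.34)×4.34 = 80.13 m²; P = b + 2y√(1+z²) = 5.01 + 2×4.34×3.257 = 33.28 m.
Hydraulic radius R = A/P = 80.13/33.28 = 2.408 m.
Rearranging Manning's equation: n = (1/Q) A R^(2/3) S^(1/2) = (1/113) × 80.13 × 2.408^(2/3) × √0.00085 = 0.0371.

n = 0.0371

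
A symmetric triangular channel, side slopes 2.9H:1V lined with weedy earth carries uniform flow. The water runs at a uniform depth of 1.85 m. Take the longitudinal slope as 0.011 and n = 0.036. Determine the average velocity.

V = 2.66 m/s

For a triangular section with side slope z = 2.9: A = zy² = 2.9×1.85² = 9.925 m²; P = 2y√(1+z²) = 2×1.85×3.068 = 11.35 m.
Hydraulic radius R = A/P = 9.925/11.35 = 0.8745 m.
From Manning's equation, V = (1/n) R^(2/3) S^(1/2) = (1/0.036) × 0.8745^(2/3) × 0.011^(1/2) = 2.66 m/s.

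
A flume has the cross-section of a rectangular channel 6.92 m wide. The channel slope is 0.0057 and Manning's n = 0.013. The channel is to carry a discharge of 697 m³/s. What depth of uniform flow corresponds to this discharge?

Manning's equation rearranged: A R^(2/3) = nQ / (1·√S) = 0.013 × 697 / (√0.0057) = 120.
At y = 6.92 m: A R^(2/3) = 83.6 — short.
At y = 11.5 m: A R^(2/3) = 152.8 — over.
At y = 9.35 m: A R^(2/3) = 120 — ≈ 120.

y_n = 9.35 m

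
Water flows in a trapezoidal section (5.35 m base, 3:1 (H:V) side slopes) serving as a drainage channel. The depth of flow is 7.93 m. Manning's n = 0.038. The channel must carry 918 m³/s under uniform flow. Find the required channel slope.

S = 0.0034

With bottom width b = 5.35 m and side slope z = 3: A = (b + zy)y = (5.35 + 3×7.93)×7.93 = 231.1 m²; P = b + 2y√(1+z²) = 5.35 + 2×7.93×3.162 = 55.5 m.
Hydraulic radius R = A/P = 231.1/55.5 = 4.163 m.
From Manning's equation, S = [nQ / (1 A R^(2/3))]² = [0.038 × 918 / (1 × 231.1 × 4.163^(2/3))]² = 0.0034.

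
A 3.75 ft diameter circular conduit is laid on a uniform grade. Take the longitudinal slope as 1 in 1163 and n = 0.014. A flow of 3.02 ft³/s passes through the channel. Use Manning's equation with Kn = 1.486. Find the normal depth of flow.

Manning's equation rearranged: A R^(2/3) = nQ / (1.486·√S) = 0.014 × 3.02 / (1.486 × √0.0008598) = 0.9703.
At y = 0.525 ft: A R^(2/3) = 0.4459 — low.
At y = 0.767 ft: A R^(2/3) = 0.9694 — ≈ 0.9703.

y_n = 0.767 ft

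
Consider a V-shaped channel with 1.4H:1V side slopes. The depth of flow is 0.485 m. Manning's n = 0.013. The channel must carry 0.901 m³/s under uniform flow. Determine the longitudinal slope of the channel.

S = 0.011

For a triangular section with side slope z = 1.4: A = zy² = 1.4×0.485² = 0.3293 m²; P = 2y√(1+z²) = 2×0.485×1.72 = 1.669 m.
Hydraulic radius R = A/P = 0.3293/1.669 = 0.1973 m.
From Manning's equation, S = [nQ / (1 A R^(2/3))]² = [0.013 × 0.901 / (1 × 0.3293 × 0.1973^(2/3))]² = 0.011.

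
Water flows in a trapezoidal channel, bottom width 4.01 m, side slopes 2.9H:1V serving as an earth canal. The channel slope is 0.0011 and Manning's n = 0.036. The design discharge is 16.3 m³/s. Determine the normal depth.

y_n = 1.8 m

Manning's equation rearranged: A R^(2/3) = nQ / (1·√S) = 0.036 × 16.3 / (√0.0011) = 17.69.
Try y = 2.26 m: A R^(2/3) = 28.96 — too large.
Try y = 1.49 m: A R^(2/3) = 11.94 — too small.
Try y = 1.8 m: A R^(2/3) = 17.74 — close enough.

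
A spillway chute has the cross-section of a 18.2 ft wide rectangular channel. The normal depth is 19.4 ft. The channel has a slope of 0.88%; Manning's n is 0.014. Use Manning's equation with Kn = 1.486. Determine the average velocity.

V = 33.6 ft/s

Flow area A = b·y = 18.2 × 19.4 = 353.1 ft². Wetted perimeter P = b + 2y = 18.2 + 2×19.4 = 57 ft.
Hydraulic radius R = A/P = 353.1/57 = 6.194 ft.
From Manning's equation, V = (1.486/n) R^(2/3) S^(1/2) = (1.486/0.014) × 6.194^(2/3) × 0.0088^(1/2) = 33.6 ft/s.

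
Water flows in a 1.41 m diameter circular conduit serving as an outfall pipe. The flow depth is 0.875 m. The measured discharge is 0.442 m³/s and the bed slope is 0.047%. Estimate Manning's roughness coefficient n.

For a circular section of diameter D = 1.41 m at depth y = 0.875 m, the central angle is θ = 2 arccos(1 − 2y/D) = 3.629 rad. Then A = (D²/8)(θ − sin θ) = 1.018 m² and P = Dθ/2 = 2.558 m.
Hydraulic radius R = A/P = 1.018/2.558 = 0.398 m.
Rearranging Manning's equation: n = (1/Q) A R^(2/3) S^(1/2) = (1/0.442) × 1.018 × 0.398^(2/3) × √0.00047 = 0.027.

n = 0.027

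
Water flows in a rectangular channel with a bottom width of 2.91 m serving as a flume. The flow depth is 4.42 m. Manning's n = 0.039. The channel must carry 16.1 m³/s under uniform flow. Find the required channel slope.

S = 0.00211

Flow area A = b·y = 2.91 × 4.42 = 12.86 m². Wetted perimeter P = b + 2y = 2.91 + 2×4.42 = 11.75 m.
Hydraulic radius R = A/P = 12.86/11.75 = 1.095 m.
From Manning's equation, S = [nQ / (1 A R^(2/3))]² = [0.039 × 16.1 / (1 × 12.86 × 1.095^(2/3))]² = 0.00211.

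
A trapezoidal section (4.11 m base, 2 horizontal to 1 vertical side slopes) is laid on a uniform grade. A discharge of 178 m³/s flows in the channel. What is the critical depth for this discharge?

At critical depth, Q² T / (g A³) = 1, i.e. A³/T = Q²/g = 178²/9.81 = 3230.
At y = 2.65 m: A³/T = 1054 — low.
At y = 3.86 m: A³/T = 4870 — high.
At y = 3.5 m: A³/T = 3247 — ≈ 3230.

y_c = 3.5 m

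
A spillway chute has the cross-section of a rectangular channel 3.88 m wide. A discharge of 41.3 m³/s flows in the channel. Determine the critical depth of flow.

For a rectangular channel, critical depth y_c = (q²/g)^(1/3) where q = Q/b = 41.3/3.88 = 10.64 m²/s.
So y_c = (10.64²/9.81)^(1/3) = 2.26 m.

y_c = 2.26 m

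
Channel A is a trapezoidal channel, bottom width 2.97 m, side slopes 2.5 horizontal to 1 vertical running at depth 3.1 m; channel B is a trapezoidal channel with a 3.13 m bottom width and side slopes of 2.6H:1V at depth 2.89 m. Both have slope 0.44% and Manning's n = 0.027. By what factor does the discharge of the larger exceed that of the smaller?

1.12

Channel A: With bottom width b = 2.97 m and side slope z = 2.5: A = (b + zy)y = (2.97 + 2.5×3.1)×3.1 = 33.23 m²; P = b + 2y√(1+z²) = 2.97 + 2×3.1×2.693 = 19.66 m. Hydraulic radius R = A/P = 33.23/19.66 = 1.69 m. Q_A = (1/0.027)·33.23·1.69^(2/3)·√0.0044 = 115.8 m³/s.
Channel B: With bottom width b = 3.13 m and side slope z = 2.6: A = (b + zy)y = (3.13 + 2.6×2.89)×2.89 = 30.76 m²; P = b + 2y√(1+z²) = 3.13 + 2×2.89×2.786 = 19.23 m. Hydraulic radius R = A/P = 30.76/19.23 = 1.6 m. Q_B = (1/0.027)·30.76·1.6^(2/3)·√0.0044 = 103.4 m³/s.
The larger discharge is 115.8 m³/s and the smaller is 103.4 m³/s; the ratio is 1.12.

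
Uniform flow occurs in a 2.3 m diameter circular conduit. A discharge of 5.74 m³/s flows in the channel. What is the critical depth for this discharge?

y_c = 1.11 m

At critical depth, Q² T / (g A³) = 1, i.e. A³/T = Q²/g = 5.74²/9.81 = 3.359.
Trying y = 0.956 m: A³/T = 1.922 — short.
Trying y = 1.38 m: A³/T = 7.825 — over.
Trying y = 1.11 m: A³/T = 3.405 — ≈ 3.359.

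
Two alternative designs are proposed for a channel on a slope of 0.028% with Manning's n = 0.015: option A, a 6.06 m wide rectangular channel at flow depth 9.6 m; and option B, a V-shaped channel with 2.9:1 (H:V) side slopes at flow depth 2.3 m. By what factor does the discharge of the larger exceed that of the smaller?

6.26

Channel A: Flow area A = b·y = 6.06 × 9.6 = 58.18 m². Wetted perimeter P = b + 2y = 6.06 + 2×9.6 = 25.26 m. Hydraulic radius R = A/P = 58.18/25.26 = 2.303 m. Q_A = (1/0.015)·58.18·2.303^(2/3)·√0.00028 = 113.2 m³/s.
Channel B: For a triangular section with side slope z = 2.9: A = zy² = 2.9×2.3² = 15.34 m²; P = 2y√(1+z²) = 2×2.3×3.068 = 14.11 m. Hydraulic radius R = A/P = 15.34/14.11 = 1.087 m. Q_B = (1/0.015)·15.34·1.087^(2/3)·√0.00028 = 18.09 m³/s.
The larger discharge is 113.2 m³/s and the smaller is 18.09 m³/s; the ratio is 6.26.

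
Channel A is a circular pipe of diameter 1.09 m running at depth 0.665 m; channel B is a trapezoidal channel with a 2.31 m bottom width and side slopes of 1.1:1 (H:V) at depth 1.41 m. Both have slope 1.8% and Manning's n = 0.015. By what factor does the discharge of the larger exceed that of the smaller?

Channel A: For a circular section of diameter D = 1.09 m at depth y = 0.665 m, the central angle is θ = 2 arccos(1 − 2y/D) = 3.586 rad. Then A = (D²/8)(θ − sin θ) = 0.5963 m² and P = Dθ/2 = 1.954 m. Hydraulic radius R = A/P = 0.5963/1.954 = 0.3051 m. Q_A = (1/0.015)·0.5963·0.3051^(2/3)·√0.018 = 2.417 m³/s.
Channel B: With bottom width b = 2.31 m and side slope z = 1.1: A = (b + zy)y = (2.31 + 1.1×1.41)×1.41 = 5.444 m²; P = b + 2y√(1+z²) = 2.31 + 2×1.41×1.487 = 6.502 m. Hydraulic radius R = A/P = 5.444/6.502 = 0.8373 m. Q_B = (1/0.015)·5.444·0.8373^(2/3)·√0.018 = 43.25 m³/s.
The larger discharge is 43.25 m³/s and the smaller is 2.417 m³/s; the ratio is 17.9.

17.9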